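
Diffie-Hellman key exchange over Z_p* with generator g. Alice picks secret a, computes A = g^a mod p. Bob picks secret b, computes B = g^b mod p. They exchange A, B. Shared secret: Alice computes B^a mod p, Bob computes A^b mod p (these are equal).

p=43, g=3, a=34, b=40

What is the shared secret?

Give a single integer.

Answer: 23

Derivation:
A = 3^34 mod 43  (bits of 34 = 100010)
  bit 0 = 1: r = r^2 * 3 mod 43 = 1^2 * 3 = 1*3 = 3
  bit 1 = 0: r = r^2 mod 43 = 3^2 = 9
  bit 2 = 0: r = r^2 mod 43 = 9^2 = 38
  bit 3 = 0: r = r^2 mod 43 = 38^2 = 25
  bit 4 = 1: r = r^2 * 3 mod 43 = 25^2 * 3 = 23*3 = 26
  bit 5 = 0: r = r^2 mod 43 = 26^2 = 31
  -> A = 31
B = 3^40 mod 43  (bits of 40 = 101000)
  bit 0 = 1: r = r^2 * 3 mod 43 = 1^2 * 3 = 1*3 = 3
  bit 1 = 0: r = r^2 mod 43 = 3^2 = 9
  bit 2 = 1: r = r^2 * 3 mod 43 = 9^2 * 3 = 38*3 = 28
  bit 3 = 0: r = r^2 mod 43 = 28^2 = 10
  bit 4 = 0: r = r^2 mod 43 = 10^2 = 14
  bit 5 = 0: r = r^2 mod 43 = 14^2 = 24
  -> B = 24
s = B^a = 24^34 mod 43  (bits of 34 = 100010)
  bit 0 = 1: r = r^2 * 24 mod 43 = 1^2 * 24 = 1*24 = 24
  bit 1 = 0: r = r^2 mod 43 = 24^2 = 17
  bit 2 = 0: r = r^2 mod 43 = 17^2 = 31
  bit 3 = 0: r = r^2 mod 43 = 31^2 = 15
  bit 4 = 1: r = r^2 * 24 mod 43 = 15^2 * 24 = 10*24 = 25
  bit 5 = 0: r = r^2 mod 43 = 25^2 = 23
  -> s = B^a = 23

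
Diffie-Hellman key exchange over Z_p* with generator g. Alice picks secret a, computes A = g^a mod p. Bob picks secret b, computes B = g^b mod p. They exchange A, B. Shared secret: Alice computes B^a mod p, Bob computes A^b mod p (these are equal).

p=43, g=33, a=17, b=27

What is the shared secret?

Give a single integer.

A = 33^17 mod 43  (bits of 17 = 10001)
  bit 0 = 1: r = r^2 * 33 mod 43 = 1^2 * 33 = 1*33 = 33
  bit 1 = 0: r = r^2 mod 43 = 33^2 = 14
  bit 2 = 0: r = r^2 mod 43 = 14^2 = 24
  bit 3 = 0: r = r^2 mod 43 = 24^2 = 17
  bit 4 = 1: r = r^2 * 33 mod 43 = 17^2 * 33 = 31*33 = 34
  -> A = 34
B = 33^27 mod 43  (bits of 27 = 11011)
  bit 0 = 1: r = r^2 * 33 mod 43 = 1^2 * 33 = 1*33 = 33
  bit 1 = 1: r = r^2 * 33 mod 43 = 33^2 * 33 = 14*33 = 32
  bit 2 = 0: r = r^2 mod 43 = 32^2 = 35
  bit 3 = 1: r = r^2 * 33 mod 43 = 35^2 * 33 = 21*33 = 5
  bit 4 = 1: r = r^2 * 33 mod 43 = 5^2 * 33 = 25*33 = 8
  -> B = 8
s = B^a = 8^17 mod 43  (bits of 17 = 10001)
  bit 0 = 1: r = r^2 * 8 mod 43 = 1^2 * 8 = 1*8 = 8
  bit 1 = 0: r = r^2 mod 43 = 8^2 = 21
  bit 2 = 0: r = r^2 mod 43 = 21^2 = 11
  bit 3 = 0: r = r^2 mod 43 = 11^2 = 35
  bit 4 = 1: r = r^2 * 8 mod 43 = 35^2 * 8 = 21*8 = 39
  -> s = B^a = 39

Answer: 39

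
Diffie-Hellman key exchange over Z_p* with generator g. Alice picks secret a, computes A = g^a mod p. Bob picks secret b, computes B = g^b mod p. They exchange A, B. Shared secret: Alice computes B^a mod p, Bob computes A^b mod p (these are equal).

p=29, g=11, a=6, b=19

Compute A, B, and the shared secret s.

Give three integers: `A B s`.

Answer: 9 15 5

Derivation:
A = 11^6 mod 29  (bits of 6 = 110)
  bit 0 = 1: r = r^2 * 11 mod 29 = 1^2 * 11 = 1*11 = 11
  bit 1 = 1: r = r^2 * 11 mod 29 = 11^2 * 11 = 5*11 = 26
  bit 2 = 0: r = r^2 mod 29 = 26^2 = 9
  -> A = 9
B = 11^19 mod 29  (bits of 19 = 10011)
  bit 0 = 1: r = r^2 * 11 mod 29 = 1^2 * 11 = 1*11 = 11
  bit 1 = 0: r = r^2 mod 29 = 11^2 = 5
  bit 2 = 0: r = r^2 mod 29 = 5^2 = 25
  bit 3 = 1: r = r^2 * 11 mod 29 = 25^2 * 11 = 16*11 = 2
  bit 4 = 1: r = r^2 * 11 mod 29 = 2^2 * 11 = 4*11 = 15
  -> B = 15
s = B^a = 15^6 mod 29  (bits of 6 = 110)
  bit 0 = 1: r = r^2 * 15 mod 29 = 1^2 * 15 = 1*15 = 15
  bit 1 = 1: r = r^2 * 15 mod 29 = 15^2 * 15 = 22*15 = 11
  bit 2 = 0: r = r^2 mod 29 = 11^2 = 5
  -> s = B^a = 5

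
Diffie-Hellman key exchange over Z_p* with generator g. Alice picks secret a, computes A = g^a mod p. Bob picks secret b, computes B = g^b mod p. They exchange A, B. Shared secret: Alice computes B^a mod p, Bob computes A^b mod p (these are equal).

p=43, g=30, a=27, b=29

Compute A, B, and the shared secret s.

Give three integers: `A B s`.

Answer: 27 5 27

Derivation:
A = 30^27 mod 43  (bits of 27 = 11011)
  bit 0 = 1: r = r^2 * 30 mod 43 = 1^2 * 30 = 1*30 = 30
  bit 1 = 1: r = r^2 * 30 mod 43 = 30^2 * 30 = 40*30 = 39
  bit 2 = 0: r = r^2 mod 43 = 39^2 = 16
  bit 3 = 1: r = r^2 * 30 mod 43 = 16^2 * 30 = 41*30 = 26
  bit 4 = 1: r = r^2 * 30 mod 43 = 26^2 * 30 = 31*30 = 27
  -> A = 27
B = 30^29 mod 43  (bits of 29 = 11101)
  bit 0 = 1: r = r^2 * 30 mod 43 = 1^2 * 30 = 1*30 = 30
  bit 1 = 1: r = r^2 * 30 mod 43 = 30^2 * 30 = 40*30 = 39
  bit 2 = 1: r = r^2 * 30 mod 43 = 39^2 * 30 = 16*30 = 7
  bit 3 = 0: r = r^2 mod 43 = 7^2 = 6
  bit 4 = 1: r = r^2 * 30 mod 43 = 6^2 * 30 = 36*30 = 5
  -> B = 5
s = B^a = 5^27 mod 43  (bits of 27 = 11011)
  bit 0 = 1: r = r^2 * 5 mod 43 = 1^2 * 5 = 1*5 = 5
  bit 1 = 1: r = r^2 * 5 mod 43 = 5^2 * 5 = 25*5 = 39
  bit 2 = 0: r = r^2 mod 43 = 39^2 = 16
  bit 3 = 1: r = r^2 * 5 mod 43 = 16^2 * 5 = 41*5 = 33
  bit 4 = 1: r = r^2 * 5 mod 43 = 33^2 * 5 = 14*5 = 27
  -> s = B^a = 27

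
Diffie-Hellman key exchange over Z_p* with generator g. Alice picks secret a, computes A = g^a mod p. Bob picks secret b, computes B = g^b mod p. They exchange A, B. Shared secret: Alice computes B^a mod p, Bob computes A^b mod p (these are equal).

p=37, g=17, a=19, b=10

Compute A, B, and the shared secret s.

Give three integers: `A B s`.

Answer: 20 28 28

Derivation:
A = 17^19 mod 37  (bits of 19 = 10011)
  bit 0 = 1: r = r^2 * 17 mod 37 = 1^2 * 17 = 1*17 = 17
  bit 1 = 0: r = r^2 mod 37 = 17^2 = 30
  bit 2 = 0: r = r^2 mod 37 = 30^2 = 12
  bit 3 = 1: r = r^2 * 17 mod 37 = 12^2 * 17 = 33*17 = 6
  bit 4 = 1: r = r^2 * 17 mod 37 = 6^2 * 17 = 36*17 = 20
  -> A = 20
B = 17^10 mod 37  (bits of 10 = 1010)
  bit 0 = 1: r = r^2 * 17 mod 37 = 1^2 * 17 = 1*17 = 17
  bit 1 = 0: r = r^2 mod 37 = 17^2 = 30
  bit 2 = 1: r = r^2 * 17 mod 37 = 30^2 * 17 = 12*17 = 19
  bit 3 = 0: r = r^2 mod 37 = 19^2 = 28
  -> B = 28
s = B^a = 28^19 mod 37  (bits of 19 = 10011)
  bit 0 = 1: r = r^2 * 28 mod 37 = 1^2 * 28 = 1*28 = 28
  bit 1 = 0: r = r^2 mod 37 = 28^2 = 7
  bit 2 = 0: r = r^2 mod 37 = 7^2 = 12
  bit 3 = 1: r = r^2 * 28 mod 37 = 12^2 * 28 = 33*28 = 36
  bit 4 = 1: r = r^2 * 28 mod 37 = 36^2 * 28 = 1*28 = 28
  -> s = B^a = 28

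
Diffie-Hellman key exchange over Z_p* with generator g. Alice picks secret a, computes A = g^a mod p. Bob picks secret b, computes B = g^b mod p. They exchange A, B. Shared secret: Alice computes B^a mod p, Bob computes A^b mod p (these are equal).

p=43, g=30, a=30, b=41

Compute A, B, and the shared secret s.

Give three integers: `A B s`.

A = 30^30 mod 43  (bits of 30 = 11110)
  bit 0 = 1: r = r^2 * 30 mod 43 = 1^2 * 30 = 1*30 = 30
  bit 1 = 1: r = r^2 * 30 mod 43 = 30^2 * 30 = 40*30 = 39
  bit 2 = 1: r = r^2 * 30 mod 43 = 39^2 * 30 = 16*30 = 7
  bit 3 = 1: r = r^2 * 30 mod 43 = 7^2 * 30 = 6*30 = 8
  bit 4 = 0: r = r^2 mod 43 = 8^2 = 21
  -> A = 21
B = 30^41 mod 43  (bits of 41 = 101001)
  bit 0 = 1: r = r^2 * 30 mod 43 = 1^2 * 30 = 1*30 = 30
  bit 1 = 0: r = r^2 mod 43 = 30^2 = 40
  bit 2 = 1: r = r^2 * 30 mod 43 = 40^2 * 30 = 9*30 = 12
  bit 3 = 0: r = r^2 mod 43 = 12^2 = 15
  bit 4 = 0: r = r^2 mod 43 = 15^2 = 10
  bit 5 = 1: r = r^2 * 30 mod 43 = 10^2 * 30 = 14*30 = 33
  -> B = 33
s = B^a = 33^30 mod 43  (bits of 30 = 11110)
  bit 0 = 1: r = r^2 * 33 mod 43 = 1^2 * 33 = 1*33 = 33
  bit 1 = 1: r = r^2 * 33 mod 43 = 33^2 * 33 = 14*33 = 32
  bit 2 = 1: r = r^2 * 33 mod 43 = 32^2 * 33 = 35*33 = 37
  bit 3 = 1: r = r^2 * 33 mod 43 = 37^2 * 33 = 36*33 = 27
  bit 4 = 0: r = r^2 mod 43 = 27^2 = 41
  -> s = B^a = 41

Answer: 21 33 41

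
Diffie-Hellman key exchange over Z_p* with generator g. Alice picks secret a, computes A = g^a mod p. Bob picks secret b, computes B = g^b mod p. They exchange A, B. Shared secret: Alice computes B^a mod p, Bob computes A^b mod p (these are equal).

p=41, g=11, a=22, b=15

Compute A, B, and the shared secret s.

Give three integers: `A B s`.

Answer: 2 27 9

Derivation:
A = 11^22 mod 41  (bits of 22 = 10110)
  bit 0 = 1: r = r^2 * 11 mod 41 = 1^2 * 11 = 1*11 = 11
  bit 1 = 0: r = r^2 mod 41 = 11^2 = 39
  bit 2 = 1: r = r^2 * 11 mod 41 = 39^2 * 11 = 4*11 = 3
  bit 3 = 1: r = r^2 * 11 mod 41 = 3^2 * 11 = 9*11 = 17
  bit 4 = 0: r = r^2 mod 41 = 17^2 = 2
  -> A = 2
B = 11^15 mod 41  (bits of 15 = 1111)
  bit 0 = 1: r = r^2 * 11 mod 41 = 1^2 * 11 = 1*11 = 11
  bit 1 = 1: r = r^2 * 11 mod 41 = 11^2 * 11 = 39*11 = 19
  bit 2 = 1: r = r^2 * 11 mod 41 = 19^2 * 11 = 33*11 = 35
  bit 3 = 1: r = r^2 * 11 mod 41 = 35^2 * 11 = 36*11 = 27
  -> B = 27
s = B^a = 27^22 mod 41  (bits of 22 = 10110)
  bit 0 = 1: r = r^2 * 27 mod 41 = 1^2 * 27 = 1*27 = 27
  bit 1 = 0: r = r^2 mod 41 = 27^2 = 32
  bit 2 = 1: r = r^2 * 27 mod 41 = 32^2 * 27 = 40*27 = 14
  bit 3 = 1: r = r^2 * 27 mod 41 = 14^2 * 27 = 32*27 = 3
  bit 4 = 0: r = r^2 mod 41 = 3^2 = 9
  -> s = B^a = 9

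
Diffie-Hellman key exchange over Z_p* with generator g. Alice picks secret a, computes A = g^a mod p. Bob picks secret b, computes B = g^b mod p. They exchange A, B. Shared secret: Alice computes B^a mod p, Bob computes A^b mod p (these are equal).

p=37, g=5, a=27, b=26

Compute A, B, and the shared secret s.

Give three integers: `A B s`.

A = 5^27 mod 37  (bits of 27 = 11011)
  bit 0 = 1: r = r^2 * 5 mod 37 = 1^2 * 5 = 1*5 = 5
  bit 1 = 1: r = r^2 * 5 mod 37 = 5^2 * 5 = 25*5 = 14
  bit 2 = 0: r = r^2 mod 37 = 14^2 = 11
  bit 3 = 1: r = r^2 * 5 mod 37 = 11^2 * 5 = 10*5 = 13
  bit 4 = 1: r = r^2 * 5 mod 37 = 13^2 * 5 = 21*5 = 31
  -> A = 31
B = 5^26 mod 37  (bits of 26 = 11010)
  bit 0 = 1: r = r^2 * 5 mod 37 = 1^2 * 5 = 1*5 = 5
  bit 1 = 1: r = r^2 * 5 mod 37 = 5^2 * 5 = 25*5 = 14
  bit 2 = 0: r = r^2 mod 37 = 14^2 = 11
  bit 3 = 1: r = r^2 * 5 mod 37 = 11^2 * 5 = 10*5 = 13
  bit 4 = 0: r = r^2 mod 37 = 13^2 = 21
  -> B = 21
s = B^a = 21^27 mod 37  (bits of 27 = 11011)
  bit 0 = 1: r = r^2 * 21 mod 37 = 1^2 * 21 = 1*21 = 21
  bit 1 = 1: r = r^2 * 21 mod 37 = 21^2 * 21 = 34*21 = 11
  bit 2 = 0: r = r^2 mod 37 = 11^2 = 10
  bit 3 = 1: r = r^2 * 21 mod 37 = 10^2 * 21 = 26*21 = 28
  bit 4 = 1: r = r^2 * 21 mod 37 = 28^2 * 21 = 7*21 = 36
  -> s = B^a = 36

Answer: 31 21 36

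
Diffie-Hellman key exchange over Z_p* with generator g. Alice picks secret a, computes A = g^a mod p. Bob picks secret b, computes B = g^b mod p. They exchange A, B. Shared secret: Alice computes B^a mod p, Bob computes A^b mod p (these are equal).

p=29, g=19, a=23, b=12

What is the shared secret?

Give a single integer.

A = 19^23 mod 29  (bits of 23 = 10111)
  bit 0 = 1: r = r^2 * 19 mod 29 = 1^2 * 19 = 1*19 = 19
  bit 1 = 0: r = r^2 mod 29 = 19^2 = 13
  bit 2 = 1: r = r^2 * 19 mod 29 = 13^2 * 19 = 24*19 = 21
  bit 3 = 1: r = r^2 * 19 mod 29 = 21^2 * 19 = 6*19 = 27
  bit 4 = 1: r = r^2 * 19 mod 29 = 27^2 * 19 = 4*19 = 18
  -> A = 18
B = 19^12 mod 29  (bits of 12 = 1100)
  bit 0 = 1: r = r^2 * 19 mod 29 = 1^2 * 19 = 1*19 = 19
  bit 1 = 1: r = r^2 * 19 mod 29 = 19^2 * 19 = 13*19 = 15
  bit 2 = 0: r = r^2 mod 29 = 15^2 = 22
  bit 3 = 0: r = r^2 mod 29 = 22^2 = 20
  -> B = 20
s = B^a = 20^23 mod 29  (bits of 23 = 10111)
  bit 0 = 1: r = r^2 * 20 mod 29 = 1^2 * 20 = 1*20 = 20
  bit 1 = 0: r = r^2 mod 29 = 20^2 = 23
  bit 2 = 1: r = r^2 * 20 mod 29 = 23^2 * 20 = 7*20 = 24
  bit 3 = 1: r = r^2 * 20 mod 29 = 24^2 * 20 = 25*20 = 7
  bit 4 = 1: r = r^2 * 20 mod 29 = 7^2 * 20 = 20*20 = 23
  -> s = B^a = 23

Answer: 23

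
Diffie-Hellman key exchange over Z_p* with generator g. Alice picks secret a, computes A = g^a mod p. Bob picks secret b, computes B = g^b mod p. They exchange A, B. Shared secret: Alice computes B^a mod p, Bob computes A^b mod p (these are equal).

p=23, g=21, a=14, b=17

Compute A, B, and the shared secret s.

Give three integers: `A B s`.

Answer: 8 5 13

Derivation:
A = 21^14 mod 23  (bits of 14 = 1110)
  bit 0 = 1: r = r^2 * 21 mod 23 = 1^2 * 21 = 1*21 = 21
  bit 1 = 1: r = r^2 * 21 mod 23 = 21^2 * 21 = 4*21 = 15
  bit 2 = 1: r = r^2 * 21 mod 23 = 15^2 * 21 = 18*21 = 10
  bit 3 = 0: r = r^2 mod 23 = 10^2 = 8
  -> A = 8
B = 21^17 mod 23  (bits of 17 = 10001)
  bit 0 = 1: r = r^2 * 21 mod 23 = 1^2 * 21 = 1*21 = 21
  bit 1 = 0: r = r^2 mod 23 = 21^2 = 4
  bit 2 = 0: r = r^2 mod 23 = 4^2 = 16
  bit 3 = 0: r = r^2 mod 23 = 16^2 = 3
  bit 4 = 1: r = r^2 * 21 mod 23 = 3^2 * 21 = 9*21 = 5
  -> B = 5
s = B^a = 5^14 mod 23  (bits of 14 = 1110)
  bit 0 = 1: r = r^2 * 5 mod 23 = 1^2 * 5 = 1*5 = 5
  bit 1 = 1: r = r^2 * 5 mod 23 = 5^2 * 5 = 2*5 = 10
  bit 2 = 1: r = r^2 * 5 mod 23 = 10^2 * 5 = 8*5 = 17
  bit 3 = 0: r = r^2 mod 23 = 17^2 = 13
  -> s = B^a = 13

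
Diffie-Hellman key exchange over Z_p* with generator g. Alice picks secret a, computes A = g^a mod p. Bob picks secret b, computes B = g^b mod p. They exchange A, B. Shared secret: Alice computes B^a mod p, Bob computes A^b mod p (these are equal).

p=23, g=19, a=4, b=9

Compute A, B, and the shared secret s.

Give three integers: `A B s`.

Answer: 3 10 18

Derivation:
A = 19^4 mod 23  (bits of 4 = 100)
  bit 0 = 1: r = r^2 * 19 mod 23 = 1^2 * 19 = 1*19 = 19
  bit 1 = 0: r = r^2 mod 23 = 19^2 = 16
  bit 2 = 0: r = r^2 mod 23 = 16^2 = 3
  -> A = 3
B = 19^9 mod 23  (bits of 9 = 1001)
  bit 0 = 1: r = r^2 * 19 mod 23 = 1^2 * 19 = 1*19 = 19
  bit 1 = 0: r = r^2 mod 23 = 19^2 = 16
  bit 2 = 0: r = r^2 mod 23 = 16^2 = 3
  bit 3 = 1: r = r^2 * 19 mod 23 = 3^2 * 19 = 9*19 = 10
  -> B = 10
s = B^a = 10^4 mod 23  (bits of 4 = 100)
  bit 0 = 1: r = r^2 * 10 mod 23 = 1^2 * 10 = 1*10 = 10
  bit 1 = 0: r = r^2 mod 23 = 10^2 = 8
  bit 2 = 0: r = r^2 mod 23 = 8^2 = 18
  -> s = B^a = 18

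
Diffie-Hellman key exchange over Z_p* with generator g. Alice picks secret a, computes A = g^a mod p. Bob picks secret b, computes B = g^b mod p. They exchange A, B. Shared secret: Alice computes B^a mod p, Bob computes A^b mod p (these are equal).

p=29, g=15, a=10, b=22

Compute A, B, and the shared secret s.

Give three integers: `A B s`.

A = 15^10 mod 29  (bits of 10 = 1010)
  bit 0 = 1: r = r^2 * 15 mod 29 = 1^2 * 15 = 1*15 = 15
  bit 1 = 0: r = r^2 mod 29 = 15^2 = 22
  bit 2 = 1: r = r^2 * 15 mod 29 = 22^2 * 15 = 20*15 = 10
  bit 3 = 0: r = r^2 mod 29 = 10^2 = 13
  -> A = 13
B = 15^22 mod 29  (bits of 22 = 10110)
  bit 0 = 1: r = r^2 * 15 mod 29 = 1^2 * 15 = 1*15 = 15
  bit 1 = 0: r = r^2 mod 29 = 15^2 = 22
  bit 2 = 1: r = r^2 * 15 mod 29 = 22^2 * 15 = 20*15 = 10
  bit 3 = 1: r = r^2 * 15 mod 29 = 10^2 * 15 = 13*15 = 21
  bit 4 = 0: r = r^2 mod 29 = 21^2 = 6
  -> B = 6
s = B^a = 6^10 mod 29  (bits of 10 = 1010)
  bit 0 = 1: r = r^2 * 6 mod 29 = 1^2 * 6 = 1*6 = 6
  bit 1 = 0: r = r^2 mod 29 = 6^2 = 7
  bit 2 = 1: r = r^2 * 6 mod 29 = 7^2 * 6 = 20*6 = 4
  bit 3 = 0: r = r^2 mod 29 = 4^2 = 16
  -> s = B^a = 16

Answer: 13 6 16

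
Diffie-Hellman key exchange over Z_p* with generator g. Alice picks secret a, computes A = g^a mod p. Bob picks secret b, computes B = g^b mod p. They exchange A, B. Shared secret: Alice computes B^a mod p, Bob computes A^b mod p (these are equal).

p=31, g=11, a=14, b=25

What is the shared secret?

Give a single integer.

A = 11^14 mod 31  (bits of 14 = 1110)
  bit 0 = 1: r = r^2 * 11 mod 31 = 1^2 * 11 = 1*11 = 11
  bit 1 = 1: r = r^2 * 11 mod 31 = 11^2 * 11 = 28*11 = 29
  bit 2 = 1: r = r^2 * 11 mod 31 = 29^2 * 11 = 4*11 = 13
  bit 3 = 0: r = r^2 mod 31 = 13^2 = 14
  -> A = 14
B = 11^25 mod 31  (bits of 25 = 11001)
  bit 0 = 1: r = r^2 * 11 mod 31 = 1^2 * 11 = 1*11 = 11
  bit 1 = 1: r = r^2 * 11 mod 31 = 11^2 * 11 = 28*11 = 29
  bit 2 = 0: r = r^2 mod 31 = 29^2 = 4
  bit 3 = 0: r = r^2 mod 31 = 4^2 = 16
  bit 4 = 1: r = r^2 * 11 mod 31 = 16^2 * 11 = 8*11 = 26
  -> B = 26
s = B^a = 26^14 mod 31  (bits of 14 = 1110)
  bit 0 = 1: r = r^2 * 26 mod 31 = 1^2 * 26 = 1*26 = 26
  bit 1 = 1: r = r^2 * 26 mod 31 = 26^2 * 26 = 25*26 = 30
  bit 2 = 1: r = r^2 * 26 mod 31 = 30^2 * 26 = 1*26 = 26
  bit 3 = 0: r = r^2 mod 31 = 26^2 = 25
  -> s = B^a = 25

Answer: 25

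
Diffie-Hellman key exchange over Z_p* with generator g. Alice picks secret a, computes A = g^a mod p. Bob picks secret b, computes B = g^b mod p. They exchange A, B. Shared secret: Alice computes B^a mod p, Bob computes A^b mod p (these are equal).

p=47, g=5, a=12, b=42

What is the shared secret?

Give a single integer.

A = 5^12 mod 47  (bits of 12 = 1100)
  bit 0 = 1: r = r^2 * 5 mod 47 = 1^2 * 5 = 1*5 = 5
  bit 1 = 1: r = r^2 * 5 mod 47 = 5^2 * 5 = 25*5 = 31
  bit 2 = 0: r = r^2 mod 47 = 31^2 = 21
  bit 3 = 0: r = r^2 mod 47 = 21^2 = 18
  -> A = 18
B = 5^42 mod 47  (bits of 42 = 101010)
  bit 0 = 1: r = r^2 * 5 mod 47 = 1^2 * 5 = 1*5 = 5
  bit 1 = 0: r = r^2 mod 47 = 5^2 = 25
  bit 2 = 1: r = r^2 * 5 mod 47 = 25^2 * 5 = 14*5 = 23
  bit 3 = 0: r = r^2 mod 47 = 23^2 = 12
  bit 4 = 1: r = r^2 * 5 mod 47 = 12^2 * 5 = 3*5 = 15
  bit 5 = 0: r = r^2 mod 47 = 15^2 = 37
  -> B = 37
s = B^a = 37^12 mod 47  (bits of 12 = 1100)
  bit 0 = 1: r = r^2 * 37 mod 47 = 1^2 * 37 = 1*37 = 37
  bit 1 = 1: r = r^2 * 37 mod 47 = 37^2 * 37 = 6*37 = 34
  bit 2 = 0: r = r^2 mod 47 = 34^2 = 28
  bit 3 = 0: r = r^2 mod 47 = 28^2 = 32
  -> s = B^a = 32

Answer: 32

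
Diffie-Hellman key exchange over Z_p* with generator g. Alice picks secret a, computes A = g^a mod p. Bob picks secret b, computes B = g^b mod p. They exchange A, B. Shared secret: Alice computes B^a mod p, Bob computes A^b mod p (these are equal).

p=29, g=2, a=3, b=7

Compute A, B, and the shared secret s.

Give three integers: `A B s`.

A = 2^3 mod 29  (bits of 3 = 11)
  bit 0 = 1: r = r^2 * 2 mod 29 = 1^2 * 2 = 1*2 = 2
  bit 1 = 1: r = r^2 * 2 mod 29 = 2^2 * 2 = 4*2 = 8
  -> A = 8
B = 2^7 mod 29  (bits of 7 = 111)
  bit 0 = 1: r = r^2 * 2 mod 29 = 1^2 * 2 = 1*2 = 2
  bit 1 = 1: r = r^2 * 2 mod 29 = 2^2 * 2 = 4*2 = 8
  bit 2 = 1: r = r^2 * 2 mod 29 = 8^2 * 2 = 6*2 = 12
  -> B = 12
s = B^a = 12^3 mod 29  (bits of 3 = 11)
  bit 0 = 1: r = r^2 * 12 mod 29 = 1^2 * 12 = 1*12 = 12
  bit 1 = 1: r = r^2 * 12 mod 29 = 12^2 * 12 = 28*12 = 17
  -> s = B^a = 17

Answer: 8 12 17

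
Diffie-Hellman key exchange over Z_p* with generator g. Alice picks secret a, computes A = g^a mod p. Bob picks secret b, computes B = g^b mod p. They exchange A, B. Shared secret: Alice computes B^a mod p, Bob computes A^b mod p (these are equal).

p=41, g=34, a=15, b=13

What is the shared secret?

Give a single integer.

A = 34^15 mod 41  (bits of 15 = 1111)
  bit 0 = 1: r = r^2 * 34 mod 41 = 1^2 * 34 = 1*34 = 34
  bit 1 = 1: r = r^2 * 34 mod 41 = 34^2 * 34 = 8*34 = 26
  bit 2 = 1: r = r^2 * 34 mod 41 = 26^2 * 34 = 20*34 = 24
  bit 3 = 1: r = r^2 * 34 mod 41 = 24^2 * 34 = 2*34 = 27
  -> A = 27
B = 34^13 mod 41  (bits of 13 = 1101)
  bit 0 = 1: r = r^2 * 34 mod 41 = 1^2 * 34 = 1*34 = 34
  bit 1 = 1: r = r^2 * 34 mod 41 = 34^2 * 34 = 8*34 = 26
  bit 2 = 0: r = r^2 mod 41 = 26^2 = 20
  bit 3 = 1: r = r^2 * 34 mod 41 = 20^2 * 34 = 31*34 = 29
  -> B = 29
s = B^a = 29^15 mod 41  (bits of 15 = 1111)
  bit 0 = 1: r = r^2 * 29 mod 41 = 1^2 * 29 = 1*29 = 29
  bit 1 = 1: r = r^2 * 29 mod 41 = 29^2 * 29 = 21*29 = 35
  bit 2 = 1: r = r^2 * 29 mod 41 = 35^2 * 29 = 36*29 = 19
  bit 3 = 1: r = r^2 * 29 mod 41 = 19^2 * 29 = 33*29 = 14
  -> s = B^a = 14

Answer: 14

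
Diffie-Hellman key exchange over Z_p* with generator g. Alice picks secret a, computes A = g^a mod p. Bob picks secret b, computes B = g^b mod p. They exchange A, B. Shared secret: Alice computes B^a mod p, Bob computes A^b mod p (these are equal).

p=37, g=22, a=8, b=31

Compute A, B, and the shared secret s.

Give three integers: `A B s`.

Answer: 7 20 33

Derivation:
A = 22^8 mod 37  (bits of 8 = 1000)
  bit 0 = 1: r = r^2 * 22 mod 37 = 1^2 * 22 = 1*22 = 22
  bit 1 = 0: r = r^2 mod 37 = 22^2 = 3
  bit 2 = 0: r = r^2 mod 37 = 3^2 = 9
  bit 3 = 0: r = r^2 mod 37 = 9^2 = 7
  -> A = 7
B = 22^31 mod 37  (bits of 31 = 11111)
  bit 0 = 1: r = r^2 * 22 mod 37 = 1^2 * 22 = 1*22 = 22
  bit 1 = 1: r = r^2 * 22 mod 37 = 22^2 * 22 = 3*22 = 29
  bit 2 = 1: r = r^2 * 22 mod 37 = 29^2 * 22 = 27*22 = 2
  bit 3 = 1: r = r^2 * 22 mod 37 = 2^2 * 22 = 4*22 = 14
  bit 4 = 1: r = r^2 * 22 mod 37 = 14^2 * 22 = 11*22 = 20
  -> B = 20
s = B^a = 20^8 mod 37  (bits of 8 = 1000)
  bit 0 = 1: r = r^2 * 20 mod 37 = 1^2 * 20 = 1*20 = 20
  bit 1 = 0: r = r^2 mod 37 = 20^2 = 30
  bit 2 = 0: r = r^2 mod 37 = 30^2 = 12
  bit 3 = 0: r = r^2 mod 37 = 12^2 = 33
  -> s = B^a = 33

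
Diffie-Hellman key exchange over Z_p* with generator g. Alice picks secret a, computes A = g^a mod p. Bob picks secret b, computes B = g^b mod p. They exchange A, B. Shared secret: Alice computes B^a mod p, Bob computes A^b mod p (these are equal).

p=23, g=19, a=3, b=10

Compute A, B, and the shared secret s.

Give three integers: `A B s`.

A = 19^3 mod 23  (bits of 3 = 11)
  bit 0 = 1: r = r^2 * 19 mod 23 = 1^2 * 19 = 1*19 = 19
  bit 1 = 1: r = r^2 * 19 mod 23 = 19^2 * 19 = 16*19 = 5
  -> A = 5
B = 19^10 mod 23  (bits of 10 = 1010)
  bit 0 = 1: r = r^2 * 19 mod 23 = 1^2 * 19 = 1*19 = 19
  bit 1 = 0: r = r^2 mod 23 = 19^2 = 16
  bit 2 = 1: r = r^2 * 19 mod 23 = 16^2 * 19 = 3*19 = 11
  bit 3 = 0: r = r^2 mod 23 = 11^2 = 6
  -> B = 6
s = B^a = 6^3 mod 23  (bits of 3 = 11)
  bit 0 = 1: r = r^2 * 6 mod 23 = 1^2 * 6 = 1*6 = 6
  bit 1 = 1: r = r^2 * 6 mod 23 = 6^2 * 6 = 13*6 = 9
  -> s = B^a = 9

Answer: 5 6 9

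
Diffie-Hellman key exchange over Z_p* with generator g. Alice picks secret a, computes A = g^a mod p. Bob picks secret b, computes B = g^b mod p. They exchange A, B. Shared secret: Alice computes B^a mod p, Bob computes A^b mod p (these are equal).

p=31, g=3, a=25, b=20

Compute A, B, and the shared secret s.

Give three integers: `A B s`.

Answer: 6 5 5

Derivation:
A = 3^25 mod 31  (bits of 25 = 11001)
  bit 0 = 1: r = r^2 * 3 mod 31 = 1^2 * 3 = 1*3 = 3
  bit 1 = 1: r = r^2 * 3 mod 31 = 3^2 * 3 = 9*3 = 27
  bit 2 = 0: r = r^2 mod 31 = 27^2 = 16
  bit 3 = 0: r = r^2 mod 31 = 16^2 = 8
  bit 4 = 1: r = r^2 * 3 mod 31 = 8^2 * 3 = 2*3 = 6
  -> A = 6
B = 3^20 mod 31  (bits of 20 = 10100)
  bit 0 = 1: r = r^2 * 3 mod 31 = 1^2 * 3 = 1*3 = 3
  bit 1 = 0: r = r^2 mod 31 = 3^2 = 9
  bit 2 = 1: r = r^2 * 3 mod 31 = 9^2 * 3 = 19*3 = 26
  bit 3 = 0: r = r^2 mod 31 = 26^2 = 25
  bit 4 = 0: r = r^2 mod 31 = 25^2 = 5
  -> B = 5
s = B^a = 5^25 mod 31  (bits of 25 = 11001)
  bit 0 = 1: r = r^2 * 5 mod 31 = 1^2 * 5 = 1*5 = 5
  bit 1 = 1: r = r^2 * 5 mod 31 = 5^2 * 5 = 25*5 = 1
  bit 2 = 0: r = r^2 mod 31 = 1^2 = 1
  bit 3 = 0: r = r^2 mod 31 = 1^2 = 1
  bit 4 = 1: r = r^2 * 5 mod 31 = 1^2 * 5 = 1*5 = 5
  -> s = B^a = 5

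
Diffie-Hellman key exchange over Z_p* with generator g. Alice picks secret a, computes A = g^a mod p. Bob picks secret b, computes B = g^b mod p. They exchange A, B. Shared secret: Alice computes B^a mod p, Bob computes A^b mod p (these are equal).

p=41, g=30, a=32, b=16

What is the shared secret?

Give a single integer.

A = 30^32 mod 41  (bits of 32 = 100000)
  bit 0 = 1: r = r^2 * 30 mod 41 = 1^2 * 30 = 1*30 = 30
  bit 1 = 0: r = r^2 mod 41 = 30^2 = 39
  bit 2 = 0: r = r^2 mod 41 = 39^2 = 4
  bit 3 = 0: r = r^2 mod 41 = 4^2 = 16
  bit 4 = 0: r = r^2 mod 41 = 16^2 = 10
  bit 5 = 0: r = r^2 mod 41 = 10^2 = 18
  -> A = 18
B = 30^16 mod 41  (bits of 16 = 10000)
  bit 0 = 1: r = r^2 * 30 mod 41 = 1^2 * 30 = 1*30 = 30
  bit 1 = 0: r = r^2 mod 41 = 30^2 = 39
  bit 2 = 0: r = r^2 mod 41 = 39^2 = 4
  bit 3 = 0: r = r^2 mod 41 = 4^2 = 16
  bit 4 = 0: r = r^2 mod 41 = 16^2 = 10
  -> B = 10
s = B^a = 10^32 mod 41  (bits of 32 = 100000)
  bit 0 = 1: r = r^2 * 10 mod 41 = 1^2 * 10 = 1*10 = 10
  bit 1 = 0: r = r^2 mod 41 = 10^2 = 18
  bit 2 = 0: r = r^2 mod 41 = 18^2 = 37
  bit 3 = 0: r = r^2 mod 41 = 37^2 = 16
  bit 4 = 0: r = r^2 mod 41 = 16^2 = 10
  bit 5 = 0: r = r^2 mod 41 = 10^2 = 18
  -> s = B^a = 18

Answer: 18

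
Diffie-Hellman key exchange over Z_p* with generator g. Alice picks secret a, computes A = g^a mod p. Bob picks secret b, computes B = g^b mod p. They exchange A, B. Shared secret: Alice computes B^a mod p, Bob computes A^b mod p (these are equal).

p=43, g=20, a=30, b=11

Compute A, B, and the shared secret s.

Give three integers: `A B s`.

Answer: 35 18 11

Derivation:
A = 20^30 mod 43  (bits of 30 = 11110)
  bit 0 = 1: r = r^2 * 20 mod 43 = 1^2 * 20 = 1*20 = 20
  bit 1 = 1: r = r^2 * 20 mod 43 = 20^2 * 20 = 13*20 = 2
  bit 2 = 1: r = r^2 * 20 mod 43 = 2^2 * 20 = 4*20 = 37
  bit 3 = 1: r = r^2 * 20 mod 43 = 37^2 * 20 = 36*20 = 32
  bit 4 = 0: r = r^2 mod 43 = 32^2 = 35
  -> A = 35
B = 20^11 mod 43  (bits of 11 = 1011)
  bit 0 = 1: r = r^2 * 20 mod 43 = 1^2 * 20 = 1*20 = 20
  bit 1 = 0: r = r^2 mod 43 = 20^2 = 13
  bit 2 = 1: r = r^2 * 20 mod 43 = 13^2 * 20 = 40*20 = 26
  bit 3 = 1: r = r^2 * 20 mod 43 = 26^2 * 20 = 31*20 = 18
  -> B = 18
s = B^a = 18^30 mod 43  (bits of 30 = 11110)
  bit 0 = 1: r = r^2 * 18 mod 43 = 1^2 * 18 = 1*18 = 18
  bit 1 = 1: r = r^2 * 18 mod 43 = 18^2 * 18 = 23*18 = 27
  bit 2 = 1: r = r^2 * 18 mod 43 = 27^2 * 18 = 41*18 = 7
  bit 3 = 1: r = r^2 * 18 mod 43 = 7^2 * 18 = 6*18 = 22
  bit 4 = 0: r = r^2 mod 43 = 22^2 = 11
  -> s = B^a = 11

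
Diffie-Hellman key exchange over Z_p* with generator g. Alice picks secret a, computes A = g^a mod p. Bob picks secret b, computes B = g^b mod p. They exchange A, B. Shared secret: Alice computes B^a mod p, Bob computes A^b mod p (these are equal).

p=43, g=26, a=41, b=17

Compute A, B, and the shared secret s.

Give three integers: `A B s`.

A = 26^41 mod 43  (bits of 41 = 101001)
  bit 0 = 1: r = r^2 * 26 mod 43 = 1^2 * 26 = 1*26 = 26
  bit 1 = 0: r = r^2 mod 43 = 26^2 = 31
  bit 2 = 1: r = r^2 * 26 mod 43 = 31^2 * 26 = 15*26 = 3
  bit 3 = 0: r = r^2 mod 43 = 3^2 = 9
  bit 4 = 0: r = r^2 mod 43 = 9^2 = 38
  bit 5 = 1: r = r^2 * 26 mod 43 = 38^2 * 26 = 25*26 = 5
  -> A = 5
B = 26^17 mod 43  (bits of 17 = 10001)
  bit 0 = 1: r = r^2 * 26 mod 43 = 1^2 * 26 = 1*26 = 26
  bit 1 = 0: r = r^2 mod 43 = 26^2 = 31
  bit 2 = 0: r = r^2 mod 43 = 31^2 = 15
  bit 3 = 0: r = r^2 mod 43 = 15^2 = 10
  bit 4 = 1: r = r^2 * 26 mod 43 = 10^2 * 26 = 14*26 = 20
  -> B = 20
s = B^a = 20^41 mod 43  (bits of 41 = 101001)
  bit 0 = 1: r = r^2 * 20 mod 43 = 1^2 * 20 = 1*20 = 20
  bit 1 = 0: r = r^2 mod 43 = 20^2 = 13
  bit 2 = 1: r = r^2 * 20 mod 43 = 13^2 * 20 = 40*20 = 26
  bit 3 = 0: r = r^2 mod 43 = 26^2 = 31
  bit 4 = 0: r = r^2 mod 43 = 31^2 = 15
  bit 5 = 1: r = r^2 * 20 mod 43 = 15^2 * 20 = 10*20 = 28
  -> s = B^a = 28

Answer: 5 20 28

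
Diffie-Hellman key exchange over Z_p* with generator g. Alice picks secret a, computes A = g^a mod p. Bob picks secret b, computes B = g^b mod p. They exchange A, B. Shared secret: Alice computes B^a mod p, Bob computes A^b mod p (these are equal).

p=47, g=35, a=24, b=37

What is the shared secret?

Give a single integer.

Answer: 25

Derivation:
A = 35^24 mod 47  (bits of 24 = 11000)
  bit 0 = 1: r = r^2 * 35 mod 47 = 1^2 * 35 = 1*35 = 35
  bit 1 = 1: r = r^2 * 35 mod 47 = 35^2 * 35 = 3*35 = 11
  bit 2 = 0: r = r^2 mod 47 = 11^2 = 27
  bit 3 = 0: r = r^2 mod 47 = 27^2 = 24
  bit 4 = 0: r = r^2 mod 47 = 24^2 = 12
  -> A = 12
B = 35^37 mod 47  (bits of 37 = 100101)
  bit 0 = 1: r = r^2 * 35 mod 47 = 1^2 * 35 = 1*35 = 35
  bit 1 = 0: r = r^2 mod 47 = 35^2 = 3
  bit 2 = 0: r = r^2 mod 47 = 3^2 = 9
  bit 3 = 1: r = r^2 * 35 mod 47 = 9^2 * 35 = 34*35 = 15
  bit 4 = 0: r = r^2 mod 47 = 15^2 = 37
  bit 5 = 1: r = r^2 * 35 mod 47 = 37^2 * 35 = 6*35 = 22
  -> B = 22
s = B^a = 22^24 mod 47  (bits of 24 = 11000)
  bit 0 = 1: r = r^2 * 22 mod 47 = 1^2 * 22 = 1*22 = 22
  bit 1 = 1: r = r^2 * 22 mod 47 = 22^2 * 22 = 14*22 = 26
  bit 2 = 0: r = r^2 mod 47 = 26^2 = 18
  bit 3 = 0: r = r^2 mod 47 = 18^2 = 42
  bit 4 = 0: r = r^2 mod 47 = 42^2 = 25
  -> s = B^a = 25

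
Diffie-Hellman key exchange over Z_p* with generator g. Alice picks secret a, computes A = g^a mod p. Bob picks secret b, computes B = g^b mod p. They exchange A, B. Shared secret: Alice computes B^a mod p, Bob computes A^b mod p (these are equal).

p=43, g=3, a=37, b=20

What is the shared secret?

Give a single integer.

A = 3^37 mod 43  (bits of 37 = 100101)
  bit 0 = 1: r = r^2 * 3 mod 43 = 1^2 * 3 = 1*3 = 3
  bit 1 = 0: r = r^2 mod 43 = 3^2 = 9
  bit 2 = 0: r = r^2 mod 43 = 9^2 = 38
  bit 3 = 1: r = r^2 * 3 mod 43 = 38^2 * 3 = 25*3 = 32
  bit 4 = 0: r = r^2 mod 43 = 32^2 = 35
  bit 5 = 1: r = r^2 * 3 mod 43 = 35^2 * 3 = 21*3 = 20
  -> A = 20
B = 3^20 mod 43  (bits of 20 = 10100)
  bit 0 = 1: r = r^2 * 3 mod 43 = 1^2 * 3 = 1*3 = 3
  bit 1 = 0: r = r^2 mod 43 = 3^2 = 9
  bit 2 = 1: r = r^2 * 3 mod 43 = 9^2 * 3 = 38*3 = 28
  bit 3 = 0: r = r^2 mod 43 = 28^2 = 10
  bit 4 = 0: r = r^2 mod 43 = 10^2 = 14
  -> B = 14
s = B^a = 14^37 mod 43  (bits of 37 = 100101)
  bit 0 = 1: r = r^2 * 14 mod 43 = 1^2 * 14 = 1*14 = 14
  bit 1 = 0: r = r^2 mod 43 = 14^2 = 24
  bit 2 = 0: r = r^2 mod 43 = 24^2 = 17
  bit 3 = 1: r = r^2 * 14 mod 43 = 17^2 * 14 = 31*14 = 4
  bit 4 = 0: r = r^2 mod 43 = 4^2 = 16
  bit 5 = 1: r = r^2 * 14 mod 43 = 16^2 * 14 = 41*14 = 15
  -> s = B^a = 15

Answer: 15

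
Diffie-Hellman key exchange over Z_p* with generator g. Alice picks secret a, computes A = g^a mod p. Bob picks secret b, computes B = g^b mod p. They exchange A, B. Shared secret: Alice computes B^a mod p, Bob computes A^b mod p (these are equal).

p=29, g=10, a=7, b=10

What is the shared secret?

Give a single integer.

A = 10^7 mod 29  (bits of 7 = 111)
  bit 0 = 1: r = r^2 * 10 mod 29 = 1^2 * 10 = 1*10 = 10
  bit 1 = 1: r = r^2 * 10 mod 29 = 10^2 * 10 = 13*10 = 14
  bit 2 = 1: r = r^2 * 10 mod 29 = 14^2 * 10 = 22*10 = 17
  -> A = 17
B = 10^10 mod 29  (bits of 10 = 1010)
  bit 0 = 1: r = r^2 * 10 mod 29 = 1^2 * 10 = 1*10 = 10
  bit 1 = 0: r = r^2 mod 29 = 10^2 = 13
  bit 2 = 1: r = r^2 * 10 mod 29 = 13^2 * 10 = 24*10 = 8
  bit 3 = 0: r = r^2 mod 29 = 8^2 = 6
  -> B = 6
s = B^a = 6^7 mod 29  (bits of 7 = 111)
  bit 0 = 1: r = r^2 * 6 mod 29 = 1^2 * 6 = 1*6 = 6
  bit 1 = 1: r = r^2 * 6 mod 29 = 6^2 * 6 = 7*6 = 13
  bit 2 = 1: r = r^2 * 6 mod 29 = 13^2 * 6 = 24*6 = 28
  -> s = B^a = 28

Answer: 28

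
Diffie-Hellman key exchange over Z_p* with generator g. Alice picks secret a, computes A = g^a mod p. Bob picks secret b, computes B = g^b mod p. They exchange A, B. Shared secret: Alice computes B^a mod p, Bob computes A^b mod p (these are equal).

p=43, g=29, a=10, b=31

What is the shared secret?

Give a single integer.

Answer: 15

Derivation:
A = 29^10 mod 43  (bits of 10 = 1010)
  bit 0 = 1: r = r^2 * 29 mod 43 = 1^2 * 29 = 1*29 = 29
  bit 1 = 0: r = r^2 mod 43 = 29^2 = 24
  bit 2 = 1: r = r^2 * 29 mod 43 = 24^2 * 29 = 17*29 = 20
  bit 3 = 0: r = r^2 mod 43 = 20^2 = 13
  -> A = 13
B = 29^31 mod 43  (bits of 31 = 11111)
  bit 0 = 1: r = r^2 * 29 mod 43 = 1^2 * 29 = 1*29 = 29
  bit 1 = 1: r = r^2 * 29 mod 43 = 29^2 * 29 = 24*29 = 8
  bit 2 = 1: r = r^2 * 29 mod 43 = 8^2 * 29 = 21*29 = 7
  bit 3 = 1: r = r^2 * 29 mod 43 = 7^2 * 29 = 6*29 = 2
  bit 4 = 1: r = r^2 * 29 mod 43 = 2^2 * 29 = 4*29 = 30
  -> B = 30
s = B^a = 30^10 mod 43  (bits of 10 = 1010)
  bit 0 = 1: r = r^2 * 30 mod 43 = 1^2 * 30 = 1*30 = 30
  bit 1 = 0: r = r^2 mod 43 = 30^2 = 40
  bit 2 = 1: r = r^2 * 30 mod 43 = 40^2 * 30 = 9*30 = 12
  bit 3 = 0: r = r^2 mod 43 = 12^2 = 15
  -> s = B^a = 15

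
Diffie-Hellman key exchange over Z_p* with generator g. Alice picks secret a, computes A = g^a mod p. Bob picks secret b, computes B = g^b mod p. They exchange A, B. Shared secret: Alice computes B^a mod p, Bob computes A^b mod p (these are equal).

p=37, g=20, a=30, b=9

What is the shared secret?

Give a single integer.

A = 20^30 mod 37  (bits of 30 = 11110)
  bit 0 = 1: r = r^2 * 20 mod 37 = 1^2 * 20 = 1*20 = 20
  bit 1 = 1: r = r^2 * 20 mod 37 = 20^2 * 20 = 30*20 = 8
  bit 2 = 1: r = r^2 * 20 mod 37 = 8^2 * 20 = 27*20 = 22
  bit 3 = 1: r = r^2 * 20 mod 37 = 22^2 * 20 = 3*20 = 23
  bit 4 = 0: r = r^2 mod 37 = 23^2 = 11
  -> A = 11
B = 20^9 mod 37  (bits of 9 = 1001)
  bit 0 = 1: r = r^2 * 20 mod 37 = 1^2 * 20 = 1*20 = 20
  bit 1 = 0: r = r^2 mod 37 = 20^2 = 30
  bit 2 = 0: r = r^2 mod 37 = 30^2 = 12
  bit 3 = 1: r = r^2 * 20 mod 37 = 12^2 * 20 = 33*20 = 31
  -> B = 31
s = B^a = 31^30 mod 37  (bits of 30 = 11110)
  bit 0 = 1: r = r^2 * 31 mod 37 = 1^2 * 31 = 1*31 = 31
  bit 1 = 1: r = r^2 * 31 mod 37 = 31^2 * 31 = 36*31 = 6
  bit 2 = 1: r = r^2 * 31 mod 37 = 6^2 * 31 = 36*31 = 6
  bit 3 = 1: r = r^2 * 31 mod 37 = 6^2 * 31 = 36*31 = 6
  bit 4 = 0: r = r^2 mod 37 = 6^2 = 36
  -> s = B^a = 36

Answer: 36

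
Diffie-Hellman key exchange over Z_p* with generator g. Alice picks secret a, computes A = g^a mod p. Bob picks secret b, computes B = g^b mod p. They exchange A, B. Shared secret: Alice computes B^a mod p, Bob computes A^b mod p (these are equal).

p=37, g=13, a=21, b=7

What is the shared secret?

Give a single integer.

A = 13^21 mod 37  (bits of 21 = 10101)
  bit 0 = 1: r = r^2 * 13 mod 37 = 1^2 * 13 = 1*13 = 13
  bit 1 = 0: r = r^2 mod 37 = 13^2 = 21
  bit 2 = 1: r = r^2 * 13 mod 37 = 21^2 * 13 = 34*13 = 35
  bit 3 = 0: r = r^2 mod 37 = 35^2 = 4
  bit 4 = 1: r = r^2 * 13 mod 37 = 4^2 * 13 = 16*13 = 23
  -> A = 23
B = 13^7 mod 37  (bits of 7 = 111)
  bit 0 = 1: r = r^2 * 13 mod 37 = 1^2 * 13 = 1*13 = 13
  bit 1 = 1: r = r^2 * 13 mod 37 = 13^2 * 13 = 21*13 = 14
  bit 2 = 1: r = r^2 * 13 mod 37 = 14^2 * 13 = 11*13 = 32
  -> B = 32
s = B^a = 32^21 mod 37  (bits of 21 = 10101)
  bit 0 = 1: r = r^2 * 32 mod 37 = 1^2 * 32 = 1*32 = 32
  bit 1 = 0: r = r^2 mod 37 = 32^2 = 25
  bit 2 = 1: r = r^2 * 32 mod 37 = 25^2 * 32 = 33*32 = 20
  bit 3 = 0: r = r^2 mod 37 = 20^2 = 30
  bit 4 = 1: r = r^2 * 32 mod 37 = 30^2 * 32 = 12*32 = 14
  -> s = B^a = 14

Answer: 14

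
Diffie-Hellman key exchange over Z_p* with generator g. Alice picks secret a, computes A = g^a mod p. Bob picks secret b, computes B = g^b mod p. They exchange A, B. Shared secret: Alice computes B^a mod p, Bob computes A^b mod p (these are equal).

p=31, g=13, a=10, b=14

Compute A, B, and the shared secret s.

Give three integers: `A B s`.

A = 13^10 mod 31  (bits of 10 = 1010)
  bit 0 = 1: r = r^2 * 13 mod 31 = 1^2 * 13 = 1*13 = 13
  bit 1 = 0: r = r^2 mod 31 = 13^2 = 14
  bit 2 = 1: r = r^2 * 13 mod 31 = 14^2 * 13 = 10*13 = 6
  bit 3 = 0: r = r^2 mod 31 = 6^2 = 5
  -> A = 5
B = 13^14 mod 31  (bits of 14 = 1110)
  bit 0 = 1: r = r^2 * 13 mod 31 = 1^2 * 13 = 1*13 = 13
  bit 1 = 1: r = r^2 * 13 mod 31 = 13^2 * 13 = 14*13 = 27
  bit 2 = 1: r = r^2 * 13 mod 31 = 27^2 * 13 = 16*13 = 22
  bit 3 = 0: r = r^2 mod 31 = 22^2 = 19
  -> B = 19
s = B^a = 19^10 mod 31  (bits of 10 = 1010)
  bit 0 = 1: r = r^2 * 19 mod 31 = 1^2 * 19 = 1*19 = 19
  bit 1 = 0: r = r^2 mod 31 = 19^2 = 20
  bit 2 = 1: r = r^2 * 19 mod 31 = 20^2 * 19 = 28*19 = 5
  bit 3 = 0: r = r^2 mod 31 = 5^2 = 25
  -> s = B^a = 25

Answer: 5 19 25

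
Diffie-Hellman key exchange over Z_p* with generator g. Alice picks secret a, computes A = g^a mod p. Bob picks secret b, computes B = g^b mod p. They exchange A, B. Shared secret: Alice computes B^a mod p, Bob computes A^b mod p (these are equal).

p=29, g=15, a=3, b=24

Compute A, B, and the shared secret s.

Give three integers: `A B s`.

Answer: 11 16 7

Derivation:
A = 15^3 mod 29  (bits of 3 = 11)
  bit 0 = 1: r = r^2 * 15 mod 29 = 1^2 * 15 = 1*15 = 15
  bit 1 = 1: r = r^2 * 15 mod 29 = 15^2 * 15 = 22*15 = 11
  -> A = 11
B = 15^24 mod 29  (bits of 24 = 11000)
  bit 0 = 1: r = r^2 * 15 mod 29 = 1^2 * 15 = 1*15 = 15
  bit 1 = 1: r = r^2 * 15 mod 29 = 15^2 * 15 = 22*15 = 11
  bit 2 = 0: r = r^2 mod 29 = 11^2 = 5
  bit 3 = 0: r = r^2 mod 29 = 5^2 = 25
  bit 4 = 0: r = r^2 mod 29 = 25^2 = 16
  -> B = 16
s = B^a = 16^3 mod 29  (bits of 3 = 11)
  bit 0 = 1: r = r^2 * 16 mod 29 = 1^2 * 16 = 1*16 = 16
  bit 1 = 1: r = r^2 * 16 mod 29 = 16^2 * 16 = 24*16 = 7
  -> s = B^a = 7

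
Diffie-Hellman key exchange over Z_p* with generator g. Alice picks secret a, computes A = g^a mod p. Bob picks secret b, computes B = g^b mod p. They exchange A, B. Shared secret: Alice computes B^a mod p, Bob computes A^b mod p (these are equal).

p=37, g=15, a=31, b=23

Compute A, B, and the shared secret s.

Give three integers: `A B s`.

A = 15^31 mod 37  (bits of 31 = 11111)
  bit 0 = 1: r = r^2 * 15 mod 37 = 1^2 * 15 = 1*15 = 15
  bit 1 = 1: r = r^2 * 15 mod 37 = 15^2 * 15 = 3*15 = 8
  bit 2 = 1: r = r^2 * 15 mod 37 = 8^2 * 15 = 27*15 = 35
  bit 3 = 1: r = r^2 * 15 mod 37 = 35^2 * 15 = 4*15 = 23
  bit 4 = 1: r = r^2 * 15 mod 37 = 23^2 * 15 = 11*15 = 17
  -> A = 17
B = 15^23 mod 37  (bits of 23 = 10111)
  bit 0 = 1: r = r^2 * 15 mod 37 = 1^2 * 15 = 1*15 = 15
  bit 1 = 0: r = r^2 mod 37 = 15^2 = 3
  bit 2 = 1: r = r^2 * 15 mod 37 = 3^2 * 15 = 9*15 = 24
  bit 3 = 1: r = r^2 * 15 mod 37 = 24^2 * 15 = 21*15 = 19
  bit 4 = 1: r = r^2 * 15 mod 37 = 19^2 * 15 = 28*15 = 13
  -> B = 13
s = B^a = 13^31 mod 37  (bits of 31 = 11111)
  bit 0 = 1: r = r^2 * 13 mod 37 = 1^2 * 13 = 1*13 = 13
  bit 1 = 1: r = r^2 * 13 mod 37 = 13^2 * 13 = 21*13 = 14
  bit 2 = 1: r = r^2 * 13 mod 37 = 14^2 * 13 = 11*13 = 32
  bit 3 = 1: r = r^2 * 13 mod 37 = 32^2 * 13 = 25*13 = 29
  bit 4 = 1: r = r^2 * 13 mod 37 = 29^2 * 13 = 27*13 = 18
  -> s = B^a = 18

Answer: 17 13 18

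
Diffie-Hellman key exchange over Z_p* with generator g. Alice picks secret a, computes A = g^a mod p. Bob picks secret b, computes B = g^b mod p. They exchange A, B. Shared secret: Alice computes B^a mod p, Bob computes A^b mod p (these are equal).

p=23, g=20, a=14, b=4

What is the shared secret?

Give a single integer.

Answer: 3

Derivation:
A = 20^14 mod 23  (bits of 14 = 1110)
  bit 0 = 1: r = r^2 * 20 mod 23 = 1^2 * 20 = 1*20 = 20
  bit 1 = 1: r = r^2 * 20 mod 23 = 20^2 * 20 = 9*20 = 19
  bit 2 = 1: r = r^2 * 20 mod 23 = 19^2 * 20 = 16*20 = 21
  bit 3 = 0: r = r^2 mod 23 = 21^2 = 4
  -> A = 4
B = 20^4 mod 23  (bits of 4 = 100)
  bit 0 = 1: r = r^2 * 20 mod 23 = 1^2 * 20 = 1*20 = 20
  bit 1 = 0: r = r^2 mod 23 = 20^2 = 9
  bit 2 = 0: r = r^2 mod 23 = 9^2 = 12
  -> B = 12
s = B^a = 12^14 mod 23  (bits of 14 = 1110)
  bit 0 = 1: r = r^2 * 12 mod 23 = 1^2 * 12 = 1*12 = 12
  bit 1 = 1: r = r^2 * 12 mod 23 = 12^2 * 12 = 6*12 = 3
  bit 2 = 1: r = r^2 * 12 mod 23 = 3^2 * 12 = 9*12 = 16
  bit 3 = 0: r = r^2 mod 23 = 16^2 = 3
  -> s = B^a = 3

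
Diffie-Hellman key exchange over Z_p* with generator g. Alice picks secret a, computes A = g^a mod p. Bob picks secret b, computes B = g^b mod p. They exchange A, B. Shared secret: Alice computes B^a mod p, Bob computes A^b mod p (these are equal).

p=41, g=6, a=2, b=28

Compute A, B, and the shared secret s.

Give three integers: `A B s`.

Answer: 36 31 18

Derivation:
A = 6^2 mod 41  (bits of 2 = 10)
  bit 0 = 1: r = r^2 * 6 mod 41 = 1^2 * 6 = 1*6 = 6
  bit 1 = 0: r = r^2 mod 41 = 6^2 = 36
  -> A = 36
B = 6^28 mod 41  (bits of 28 = 11100)
  bit 0 = 1: r = r^2 * 6 mod 41 = 1^2 * 6 = 1*6 = 6
  bit 1 = 1: r = r^2 * 6 mod 41 = 6^2 * 6 = 36*6 = 11
  bit 2 = 1: r = r^2 * 6 mod 41 = 11^2 * 6 = 39*6 = 29
  bit 3 = 0: r = r^2 mod 41 = 29^2 = 21
  bit 4 = 0: r = r^2 mod 41 = 21^2 = 31
  -> B = 31
s = B^a = 31^2 mod 41  (bits of 2 = 10)
  bit 0 = 1: r = r^2 * 31 mod 41 = 1^2 * 31 = 1*31 = 31
  bit 1 = 0: r = r^2 mod 41 = 31^2 = 18
  -> s = B^a = 18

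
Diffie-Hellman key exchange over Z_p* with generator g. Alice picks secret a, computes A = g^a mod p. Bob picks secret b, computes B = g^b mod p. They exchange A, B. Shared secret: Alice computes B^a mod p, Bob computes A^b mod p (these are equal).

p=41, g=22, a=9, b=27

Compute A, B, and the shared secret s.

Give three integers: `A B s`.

A = 22^9 mod 41  (bits of 9 = 1001)
  bit 0 = 1: r = r^2 * 22 mod 41 = 1^2 * 22 = 1*22 = 22
  bit 1 = 0: r = r^2 mod 41 = 22^2 = 33
  bit 2 = 0: r = r^2 mod 41 = 33^2 = 23
  bit 3 = 1: r = r^2 * 22 mod 41 = 23^2 * 22 = 37*22 = 35
  -> A = 35
B = 22^27 mod 41  (bits of 27 = 11011)
  bit 0 = 1: r = r^2 * 22 mod 41 = 1^2 * 22 = 1*22 = 22
  bit 1 = 1: r = r^2 * 22 mod 41 = 22^2 * 22 = 33*22 = 29
  bit 2 = 0: r = r^2 mod 41 = 29^2 = 21
  bit 3 = 1: r = r^2 * 22 mod 41 = 21^2 * 22 = 31*22 = 26
  bit 4 = 1: r = r^2 * 22 mod 41 = 26^2 * 22 = 20*22 = 30
  -> B = 30
s = B^a = 30^9 mod 41  (bits of 9 = 1001)
  bit 0 = 1: r = r^2 * 30 mod 41 = 1^2 * 30 = 1*30 = 30
  bit 1 = 0: r = r^2 mod 41 = 30^2 = 39
  bit 2 = 0: r = r^2 mod 41 = 39^2 = 4
  bit 3 = 1: r = r^2 * 30 mod 41 = 4^2 * 30 = 16*30 = 29
  -> s = B^a = 29

Answer: 35 30 29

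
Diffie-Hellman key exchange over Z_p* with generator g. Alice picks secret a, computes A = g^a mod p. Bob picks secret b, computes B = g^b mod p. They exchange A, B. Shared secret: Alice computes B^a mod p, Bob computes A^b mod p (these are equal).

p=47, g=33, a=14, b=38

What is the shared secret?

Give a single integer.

Answer: 18

Derivation:
A = 33^14 mod 47  (bits of 14 = 1110)
  bit 0 = 1: r = r^2 * 33 mod 47 = 1^2 * 33 = 1*33 = 33
  bit 1 = 1: r = r^2 * 33 mod 47 = 33^2 * 33 = 8*33 = 29
  bit 2 = 1: r = r^2 * 33 mod 47 = 29^2 * 33 = 42*33 = 23
  bit 3 = 0: r = r^2 mod 47 = 23^2 = 12
  -> A = 12
B = 33^38 mod 47  (bits of 38 = 100110)
  bit 0 = 1: r = r^2 * 33 mod 47 = 1^2 * 33 = 1*33 = 33
  bit 1 = 0: r = r^2 mod 47 = 33^2 = 8
  bit 2 = 0: r = r^2 mod 47 = 8^2 = 17
  bit 3 = 1: r = r^2 * 33 mod 47 = 17^2 * 33 = 7*33 = 43
  bit 4 = 1: r = r^2 * 33 mod 47 = 43^2 * 33 = 16*33 = 11
  bit 5 = 0: r = r^2 mod 47 = 11^2 = 27
  -> B = 27
s = B^a = 27^14 mod 47  (bits of 14 = 1110)
  bit 0 = 1: r = r^2 * 27 mod 47 = 1^2 * 27 = 1*27 = 27
  bit 1 = 1: r = r^2 * 27 mod 47 = 27^2 * 27 = 24*27 = 37
  bit 2 = 1: r = r^2 * 27 mod 47 = 37^2 * 27 = 6*27 = 21
  bit 3 = 0: r = r^2 mod 47 = 21^2 = 18
  -> s = B^a = 18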